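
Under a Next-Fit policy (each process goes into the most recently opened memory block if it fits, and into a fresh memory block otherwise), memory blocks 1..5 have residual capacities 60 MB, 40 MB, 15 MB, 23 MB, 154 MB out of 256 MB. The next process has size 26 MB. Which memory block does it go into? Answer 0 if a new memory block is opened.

5

Next-Fit only looks at memory block 5, which has 154 MB free.
26 MB fits there.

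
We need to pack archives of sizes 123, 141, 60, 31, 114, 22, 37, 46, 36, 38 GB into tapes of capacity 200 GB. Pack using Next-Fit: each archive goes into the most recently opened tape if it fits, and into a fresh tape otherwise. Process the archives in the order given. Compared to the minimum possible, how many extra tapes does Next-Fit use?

1

Next-Fit: [123] [141] [60,31] [114,22,37] [46,36,38] → 5 tapes.
Total size 648 GB; any packing needs at least ⌈648/200⌉ = 4 tapes.
An optimal packing achieves that bound: [141,46] [123,60] [114,38,37] [36,31,22] → 4 tapes.
Excess: 5 − 4 = 1.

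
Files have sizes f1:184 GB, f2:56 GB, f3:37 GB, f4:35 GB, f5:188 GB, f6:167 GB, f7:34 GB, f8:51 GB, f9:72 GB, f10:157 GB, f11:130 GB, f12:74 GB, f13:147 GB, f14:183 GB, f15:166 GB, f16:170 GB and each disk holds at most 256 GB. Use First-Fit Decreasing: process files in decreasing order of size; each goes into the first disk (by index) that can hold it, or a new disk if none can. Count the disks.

Sorted descending: 188, 184, 183, 170, 167, 166, 157, 147, 130, 74, 72, 56, 51, 37, 35, 34.
Put 188 GB in disk 1; 68 GB remain.
Put 184 GB in disk 2; 72 GB remain.
Put 183 GB in disk 3; 73 GB remain.
Put 170 GB in disk 4; 86 GB remain.
Put 167 GB in disk 5; 89 GB remain.
Put 166 GB in disk 6; 90 GB remain.
Put 157 GB in disk 7; 99 GB remain.
Put 147 GB in disk 8; 109 GB remain.
Put 130 GB in disk 9; 126 GB remain.
Put 74 GB in disk 4; 12 GB remain.
Put 72 GB in disk 2; 0 GB remain.
Put 56 GB in disk 1; 12 GB remain.
Put 51 GB in disk 3; 22 GB remain.
Put 37 GB in disk 5; 52 GB remain.
Put 35 GB in disk 5; 17 GB remain.
Put 34 GB in disk 6; 56 GB remain.
Final disks: [188,56] [184,72] [183,51] [170,74] [167,37,35] [166,34] [157] [147] [130].

9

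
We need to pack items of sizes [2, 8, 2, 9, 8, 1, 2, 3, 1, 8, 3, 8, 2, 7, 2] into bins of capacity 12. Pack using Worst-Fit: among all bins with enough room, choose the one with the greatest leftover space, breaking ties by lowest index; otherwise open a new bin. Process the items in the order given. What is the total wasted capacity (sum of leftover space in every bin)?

6

Put 2 in bin 1; 10 remain.
Put 8 in bin 1; 2 remain.
Put 2 in bin 1; 0 remain.
Put 9 in bin 2; 3 remain.
Put 8 in bin 3; 4 remain.
Put 1 in bin 3; 3 remain.
Put 2 in bin 2; 1 remain.
Put 3 in bin 3; 0 remain.
Put 1 in bin 2; 0 remain.
Put 8 in bin 4; 4 remain.
Put 3 in bin 4; 1 remain.
Put 8 in bin 5; 4 remain.
Put 2 in bin 5; 2 remain.
Put 7 in bin 6; 5 remain.
Put 2 in bin 6; 3 remain.
6 bins × 12 = 72; used 66; unused 6.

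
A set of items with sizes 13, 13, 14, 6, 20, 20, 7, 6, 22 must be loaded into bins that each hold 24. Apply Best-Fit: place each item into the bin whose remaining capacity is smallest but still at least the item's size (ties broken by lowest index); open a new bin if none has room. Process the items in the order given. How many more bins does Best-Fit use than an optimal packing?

Best-Fit: [13,7] [13,6] [14,6] [20] [20] [22] → 6 bins.
Total size 121; any packing needs at least ⌈121/24⌉ = 6 bins.
So 6 is already optimal.

0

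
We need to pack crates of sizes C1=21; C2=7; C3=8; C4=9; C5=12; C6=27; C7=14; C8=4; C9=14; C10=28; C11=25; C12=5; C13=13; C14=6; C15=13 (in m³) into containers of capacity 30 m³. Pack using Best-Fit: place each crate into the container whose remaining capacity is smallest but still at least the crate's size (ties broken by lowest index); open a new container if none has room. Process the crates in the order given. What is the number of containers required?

8 containers

container 1: place C1 (21 m³), 9 m³ left
container 1: place C2 (7 m³), 2 m³ left
container 2: place C3 (8 m³), 22 m³ left
container 2: place C4 (9 m³), 13 m³ left
container 2: place C5 (12 m³), 1 m³ left
container 3: place C6 (27 m³), 3 m³ left
container 4: place C7 (14 m³), 16 m³ left
container 4: place C8 (4 m³), 12 m³ left
container 5: place C9 (14 m³), 16 m³ left
container 6: place C10 (28 m³), 2 m³ left
container 7: place C11 (25 m³), 5 m³ left
container 7: place C12 (5 m³), 0 m³ left
container 5: place C13 (13 m³), 3 m³ left
container 4: place C14 (6 m³), 6 m³ left
container 8: place C15 (13 m³), 17 m³ left
Final containers: [21,7] [8,9,12] [27] [14,4,6] [14,13] [28] [25,5] [13].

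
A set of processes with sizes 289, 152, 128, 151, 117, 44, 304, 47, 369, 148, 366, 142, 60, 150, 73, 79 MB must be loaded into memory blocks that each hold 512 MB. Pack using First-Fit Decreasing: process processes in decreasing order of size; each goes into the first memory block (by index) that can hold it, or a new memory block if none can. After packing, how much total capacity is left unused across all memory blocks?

Sorted descending: 369, 366, 304, 289, 152, 151, 150, 148, 142, 128, 117, 79, 73, 60, 47, 44.
Put 369 MB in memory block 1; 143 MB remain.
Put 366 MB in memory block 2; 146 MB remain.
Put 304 MB in memory block 3; 208 MB remain.
Put 289 MB in memory block 4; 223 MB remain.
Put 152 MB in memory block 3; 56 MB remain.
Put 151 MB in memory block 4; 72 MB remain.
Put 150 MB in memory block 5; 362 MB remain.
Put 148 MB in memory block 5; 214 MB remain.
Put 142 MB in memory block 1; 1 MB remain.
Put 128 MB in memory block 2; 18 MB remain.
Put 117 MB in memory block 5; 97 MB remain.
Put 79 MB in memory block 5; 18 MB remain.
Put 73 MB in memory block 6; 439 MB remain.
Put 60 MB in memory block 4; 12 MB remain.
Put 47 MB in memory block 3; 9 MB remain.
Put 44 MB in memory block 6; 395 MB remain.
6 memory blocks × 512 MB = 3072 MB; used 2619 MB; unused 453 MB.

453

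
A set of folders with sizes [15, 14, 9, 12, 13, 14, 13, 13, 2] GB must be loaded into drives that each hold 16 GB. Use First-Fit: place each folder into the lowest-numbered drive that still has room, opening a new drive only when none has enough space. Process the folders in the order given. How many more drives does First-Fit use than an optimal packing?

0

First-Fit: [15] [14,2] [9] [12] [13] [14] [13] [13] → 8 drives.
8 folders exceed 8 GB (half the capacity), and no two of those can share a drive, so at least 8 drives are needed.
So 8 is already optimal.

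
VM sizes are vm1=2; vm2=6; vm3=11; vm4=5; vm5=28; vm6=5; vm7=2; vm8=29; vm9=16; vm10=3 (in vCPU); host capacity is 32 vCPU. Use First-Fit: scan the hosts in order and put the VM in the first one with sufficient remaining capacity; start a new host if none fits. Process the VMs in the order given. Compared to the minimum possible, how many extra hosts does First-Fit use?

First-Fit: [2,6,11,5,5,2] [28,3] [29] [16] → 4 hosts.
Total size 107 vCPU; any packing needs at least ⌈107/32⌉ = 4 hosts.
So 4 is already optimal.

0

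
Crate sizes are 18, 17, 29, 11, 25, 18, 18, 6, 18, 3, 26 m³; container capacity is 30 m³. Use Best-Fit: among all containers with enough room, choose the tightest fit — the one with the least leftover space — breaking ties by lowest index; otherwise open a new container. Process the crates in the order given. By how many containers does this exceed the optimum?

Best-Fit: [18,11] [17] [29] [25,3] [18,6] [18] [18] [26] → 8 containers.
8 crates exceed 15 m³ (half the capacity), and no two of those can share a container, so at least 8 containers are needed.
So 8 is already optimal.

0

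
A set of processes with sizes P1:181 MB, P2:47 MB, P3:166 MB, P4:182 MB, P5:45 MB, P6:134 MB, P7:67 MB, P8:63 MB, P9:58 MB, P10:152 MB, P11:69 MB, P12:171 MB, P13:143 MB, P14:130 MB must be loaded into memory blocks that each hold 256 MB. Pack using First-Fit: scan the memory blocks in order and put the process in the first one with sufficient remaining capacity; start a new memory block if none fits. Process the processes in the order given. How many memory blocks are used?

Put P1 (181 MB) in memory block 1; 75 MB remain.
Put P2 (47 MB) in memory block 1; 28 MB remain.
Put P3 (166 MB) in memory block 2; 90 MB remain.
Put P4 (182 MB) in memory block 3; 74 MB remain.
Put P5 (45 MB) in memory block 2; 45 MB remain.
Put P6 (134 MB) in memory block 4; 122 MB remain.
Put P7 (67 MB) in memory block 3; 7 MB remain.
Put P8 (63 MB) in memory block 4; 59 MB remain.
Put P9 (58 MB) in memory block 4; 1 MB remain.
Put P10 (152 MB) in memory block 5; 104 MB remain.
Put P11 (69 MB) in memory block 5; 35 MB remain.
Put P12 (171 MB) in memory block 6; 85 MB remain.
Put P13 (143 MB) in memory block 7; 113 MB remain.
Put P14 (130 MB) in memory block 8; 126 MB remain.

8 memory blocks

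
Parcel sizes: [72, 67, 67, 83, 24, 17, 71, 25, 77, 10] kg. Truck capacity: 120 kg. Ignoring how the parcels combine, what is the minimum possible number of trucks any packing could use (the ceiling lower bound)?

5

Total size = 72 + 67 + 67 + 83 + 24 + 17 + 71 + 25 + 77 + 10 = 513 kg.
⌈513 / 120⌉ = 5.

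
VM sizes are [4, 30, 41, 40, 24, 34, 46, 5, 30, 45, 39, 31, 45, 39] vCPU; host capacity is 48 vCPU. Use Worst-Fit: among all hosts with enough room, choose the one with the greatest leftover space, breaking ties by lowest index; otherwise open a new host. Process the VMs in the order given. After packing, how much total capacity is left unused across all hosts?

123

Put 4 vCPU in host 1; 44 vCPU remain.
Put 30 vCPU in host 1; 14 vCPU remain.
Put 41 vCPU in host 2; 7 vCPU remain.
Put 40 vCPU in host 3; 8 vCPU remain.
Put 24 vCPU in host 4; 24 vCPU remain.
Put 34 vCPU in host 5; 14 vCPU remain.
Put 46 vCPU in host 6; 2 vCPU remain.
Put 5 vCPU in host 4; 19 vCPU remain.
Put 30 vCPU in host 7; 18 vCPU remain.
Put 45 vCPU in host 8; 3 vCPU remain.
Put 39 vCPU in host 9; 9 vCPU remain.
Put 31 vCPU in host 10; 17 vCPU remain.
Put 45 vCPU in host 11; 3 vCPU remain.
Put 39 vCPU in host 12; 9 vCPU remain.
12 hosts × 48 vCPU = 576 vCPU; used 453 vCPU; unused 123 vCPU.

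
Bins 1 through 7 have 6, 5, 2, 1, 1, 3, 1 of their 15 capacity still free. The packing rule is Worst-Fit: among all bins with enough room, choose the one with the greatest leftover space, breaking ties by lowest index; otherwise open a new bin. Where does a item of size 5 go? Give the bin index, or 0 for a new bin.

1

Bins with room: bin 1 (6), bin 2 (5).
Most room is bin 1 with 6 free.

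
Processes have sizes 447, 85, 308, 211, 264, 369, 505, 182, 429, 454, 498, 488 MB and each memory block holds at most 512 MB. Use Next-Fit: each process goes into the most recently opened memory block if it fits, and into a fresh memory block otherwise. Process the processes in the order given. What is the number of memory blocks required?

10

memory block 1: place 447 MB, 65 MB left
memory block 2: place 85 MB, 427 MB left
memory block 2: place 308 MB, 119 MB left
memory block 3: place 211 MB, 301 MB left
memory block 3: place 264 MB, 37 MB left
memory block 4: place 369 MB, 143 MB left
memory block 5: place 505 MB, 7 MB left
memory block 6: place 182 MB, 330 MB left
memory block 7: place 429 MB, 83 MB left
memory block 8: place 454 MB, 58 MB left
memory block 9: place 498 MB, 14 MB left
memory block 10: place 488 MB, 24 MB left
Final memory blocks: [447] [85,308] [211,264] [369] [505] [182] [429] [454] [498] [488].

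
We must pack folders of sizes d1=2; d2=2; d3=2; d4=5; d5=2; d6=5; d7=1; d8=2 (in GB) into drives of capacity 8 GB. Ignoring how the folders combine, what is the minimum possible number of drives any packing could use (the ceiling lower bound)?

3

Total size = 2 + 2 + 2 + 5 + 2 + 5 + 1 + 2 = 21 GB.
⌈21 / 8⌉ = 3.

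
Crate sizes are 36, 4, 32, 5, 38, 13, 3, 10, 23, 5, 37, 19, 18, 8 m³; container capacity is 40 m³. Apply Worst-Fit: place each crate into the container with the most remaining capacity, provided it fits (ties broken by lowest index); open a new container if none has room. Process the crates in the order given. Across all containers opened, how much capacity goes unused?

container 1: place 36 m³, 4 m³ left
container 1: place 4 m³, 0 m³ left
container 2: place 32 m³, 8 m³ left
container 2: place 5 m³, 3 m³ left
container 3: place 38 m³, 2 m³ left
container 4: place 13 m³, 27 m³ left
container 4: place 3 m³, 24 m³ left
container 4: place 10 m³, 14 m³ left
container 5: place 23 m³, 17 m³ left
container 5: place 5 m³, 12 m³ left
container 6: place 37 m³, 3 m³ left
container 7: place 19 m³, 21 m³ left
container 7: place 18 m³, 3 m³ left
container 4: place 8 m³, 6 m³ left
7 containers × 40 m³ = 280 m³; used 251 m³; unused 29 m³.

29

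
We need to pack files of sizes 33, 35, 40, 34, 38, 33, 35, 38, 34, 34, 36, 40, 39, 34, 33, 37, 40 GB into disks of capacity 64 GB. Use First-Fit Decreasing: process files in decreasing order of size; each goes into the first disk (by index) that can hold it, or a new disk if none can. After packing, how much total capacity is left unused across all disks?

475

Sorted descending: 40, 40, 40, 39, 38, 38, 37, 36, 35, 35, 34, 34, 34, 34, 33, 33, 33.
Put 40 GB in disk 1; 24 GB remain.
Put 40 GB in disk 2; 24 GB remain.
Put 40 GB in disk 3; 24 GB remain.
Put 39 GB in disk 4; 25 GB remain.
Put 38 GB in disk 5; 26 GB remain.
Put 38 GB in disk 6; 26 GB remain.
Put 37 GB in disk 7; 27 GB remain.
Put 36 GB in disk 8; 28 GB remain.
Put 35 GB in disk 9; 29 GB remain.
Put 35 GB in disk 10; 29 GB remain.
Put 34 GB in disk 11; 30 GB remain.
Put 34 GB in disk 12; 30 GB remain.
Put 34 GB in disk 13; 30 GB remain.
Put 34 GB in disk 14; 30 GB remain.
Put 33 GB in disk 15; 31 GB remain.
Put 33 GB in disk 16; 31 GB remain.
Put 33 GB in disk 17; 31 GB remain.
17 disks × 64 GB = 1088 GB; used 613 GB; unused 475 GB.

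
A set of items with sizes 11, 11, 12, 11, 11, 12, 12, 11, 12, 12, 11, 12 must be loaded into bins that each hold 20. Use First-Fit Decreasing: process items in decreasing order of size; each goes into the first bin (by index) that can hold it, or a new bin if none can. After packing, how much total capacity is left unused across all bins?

Sorted descending: 12, 12, 12, 12, 12, 12, 11, 11, 11, 11, 11, 11.
bin 1: place 12, 8 left
bin 2: place 12, 8 left
bin 3: place 12, 8 left
bin 4: place 12, 8 left
bin 5: place 12, 8 left
bin 6: place 12, 8 left
bin 7: place 11, 9 left
bin 8: place 11, 9 left
bin 9: place 11, 9 left
bin 10: place 11, 9 left
bin 11: place 11, 9 left
bin 12: place 11, 9 left
12 bins × 20 = 240; used 138; unused 102.

102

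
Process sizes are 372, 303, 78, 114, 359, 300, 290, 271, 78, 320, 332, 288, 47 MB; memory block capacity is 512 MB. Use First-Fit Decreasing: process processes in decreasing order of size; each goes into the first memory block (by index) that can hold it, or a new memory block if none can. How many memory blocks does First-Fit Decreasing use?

Sorted descending: 372, 359, 332, 320, 303, 300, 290, 288, 271, 114, 78, 78, 47.
Put 372 MB in memory block 1; 140 MB remain.
Put 359 MB in memory block 2; 153 MB remain.
Put 332 MB in memory block 3; 180 MB remain.
Put 320 MB in memory block 4; 192 MB remain.
Put 303 MB in memory block 5; 209 MB remain.
Put 300 MB in memory block 6; 212 MB remain.
Put 290 MB in memory block 7; 222 MB remain.
Put 288 MB in memory block 8; 224 MB remain.
Put 271 MB in memory block 9; 241 MB remain.
Put 114 MB in memory block 1; 26 MB remain.
Put 78 MB in memory block 2; 75 MB remain.
Put 78 MB in memory block 3; 102 MB remain.
Put 47 MB in memory block 2; 28 MB remain.
Final memory blocks: [372,114] [359,78,47] [332,78] [320] [303] [300] [290] [288] [271].

9 memory blocks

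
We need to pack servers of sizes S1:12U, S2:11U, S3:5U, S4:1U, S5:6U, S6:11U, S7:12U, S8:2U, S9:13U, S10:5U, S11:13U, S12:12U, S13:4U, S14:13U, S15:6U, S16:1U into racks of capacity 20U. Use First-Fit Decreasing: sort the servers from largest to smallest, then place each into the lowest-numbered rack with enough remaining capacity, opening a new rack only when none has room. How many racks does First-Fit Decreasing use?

8 racks

Sorted descending: 13, 13, 13, 12, 12, 12, 11, 11, 6, 6, 5, 5, 4, 2, 1, 1.
13U → rack 1 (remaining 7U)
13U → rack 2 (remaining 7U)
13U → rack 3 (remaining 7U)
12U → rack 4 (remaining 8U)
12U → rack 5 (remaining 8U)
12U → rack 6 (remaining 8U)
11U → rack 7 (remaining 9U)
11U → rack 8 (remaining 9U)
6U → rack 1 (remaining 1U)
6U → rack 2 (remaining 1U)
5U → rack 3 (remaining 2U)
5U → rack 4 (remaining 3U)
4U → rack 5 (remaining 4U)
2U → rack 3 (remaining 0U)
1U → rack 1 (remaining 0U)
1U → rack 2 (remaining 0U)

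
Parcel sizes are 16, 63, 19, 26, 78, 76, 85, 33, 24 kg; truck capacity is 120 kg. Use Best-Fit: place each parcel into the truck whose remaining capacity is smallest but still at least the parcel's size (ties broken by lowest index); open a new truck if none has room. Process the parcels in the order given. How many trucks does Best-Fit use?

4 trucks

16 kg → truck 1 (remaining 104 kg)
63 kg → truck 1 (remaining 41 kg)
19 kg → truck 1 (remaining 22 kg)
26 kg → truck 2 (remaining 94 kg)
78 kg → truck 2 (remaining 16 kg)
76 kg → truck 3 (remaining 44 kg)
85 kg → truck 4 (remaining 35 kg)
33 kg → truck 4 (remaining 2 kg)
24 kg → truck 3 (remaining 20 kg)
Final trucks: [16,63,19] [26,78] [76,24] [85,33].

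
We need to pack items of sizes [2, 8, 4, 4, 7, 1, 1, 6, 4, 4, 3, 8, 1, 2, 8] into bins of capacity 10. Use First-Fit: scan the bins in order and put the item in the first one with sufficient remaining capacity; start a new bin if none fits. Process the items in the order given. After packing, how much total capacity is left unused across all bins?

2 → bin 1 (remaining 8)
8 → bin 1 (remaining 0)
4 → bin 2 (remaining 6)
4 → bin 2 (remaining 2)
7 → bin 3 (remaining 3)
1 → bin 2 (remaining 1)
1 → bin 2 (remaining 0)
6 → bin 4 (remaining 4)
4 → bin 4 (remaining 0)
4 → bin 5 (remaining 6)
3 → bin 3 (remaining 0)
8 → bin 6 (remaining 2)
1 → bin 5 (remaining 5)
2 → bin 5 (remaining 3)
8 → bin 7 (remaining 2)
7 bins × 10 = 70; used 63; unused 7.

7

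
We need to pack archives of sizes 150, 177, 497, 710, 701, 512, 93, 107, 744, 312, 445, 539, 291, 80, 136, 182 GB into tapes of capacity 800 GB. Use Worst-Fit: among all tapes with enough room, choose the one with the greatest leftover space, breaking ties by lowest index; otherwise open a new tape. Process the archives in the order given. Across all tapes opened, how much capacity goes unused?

Put 150 GB in tape 1; 650 GB remain.
Put 177 GB in tape 1; 473 GB remain.
Put 497 GB in tape 2; 303 GB remain.
Put 710 GB in tape 3; 90 GB remain.
Put 701 GB in tape 4; 99 GB remain.
Put 512 GB in tape 5; 288 GB remain.
Put 93 GB in tape 1; 380 GB remain.
Put 107 GB in tape 1; 273 GB remain.
Put 744 GB in tape 6; 56 GB remain.
Put 312 GB in tape 7; 488 GB remain.
Put 445 GB in tape 7; 43 GB remain.
Put 539 GB in tape 8; 261 GB remain.
Put 291 GB in tape 2; 12 GB remain.
Put 80 GB in tape 5; 208 GB remain.
Put 136 GB in tape 1; 137 GB remain.
Put 182 GB in tape 8; 79 GB remain.
8 tapes × 800 GB = 6400 GB; used 5676 GB; unused 724 GB.

724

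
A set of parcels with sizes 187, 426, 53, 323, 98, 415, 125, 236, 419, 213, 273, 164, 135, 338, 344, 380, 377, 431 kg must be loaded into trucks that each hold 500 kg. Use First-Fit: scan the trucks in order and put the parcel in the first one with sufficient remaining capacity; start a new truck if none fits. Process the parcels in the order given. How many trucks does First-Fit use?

12 trucks

Put 187 kg in truck 1; 313 kg remain.
Put 426 kg in truck 2; 74 kg remain.
Put 53 kg in truck 1; 260 kg remain.
Put 323 kg in truck 3; 177 kg remain.
Put 98 kg in truck 1; 162 kg remain.
Put 415 kg in truck 4; 85 kg remain.
Put 125 kg in truck 1; 37 kg remain.
Put 236 kg in truck 5; 264 kg remain.
Put 419 kg in truck 6; 81 kg remain.
Put 213 kg in truck 5; 51 kg remain.
Put 273 kg in truck 7; 227 kg remain.
Put 164 kg in truck 3; 13 kg remain.
Put 135 kg in truck 7; 92 kg remain.
Put 338 kg in truck 8; 162 kg remain.
Put 344 kg in truck 9; 156 kg remain.
Put 380 kg in truck 10; 120 kg remain.
Put 377 kg in truck 11; 123 kg remain.
Put 431 kg in truck 12; 69 kg remain.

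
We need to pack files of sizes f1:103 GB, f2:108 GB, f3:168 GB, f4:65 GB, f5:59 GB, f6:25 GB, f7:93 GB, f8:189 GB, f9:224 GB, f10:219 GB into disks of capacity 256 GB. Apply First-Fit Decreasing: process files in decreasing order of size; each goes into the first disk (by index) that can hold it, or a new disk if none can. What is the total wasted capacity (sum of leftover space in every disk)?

283

Sorted descending: 224, 219, 189, 168, 108, 103, 93, 65, 59, 25.
224 GB → disk 1 (remaining 32 GB)
219 GB → disk 2 (remaining 37 GB)
189 GB → disk 3 (remaining 67 GB)
168 GB → disk 4 (remaining 88 GB)
108 GB → disk 5 (remaining 148 GB)
103 GB → disk 5 (remaining 45 GB)
93 GB → disk 6 (remaining 163 GB)
65 GB → disk 3 (remaining 2 GB)
59 GB → disk 4 (remaining 29 GB)
25 GB → disk 1 (remaining 7 GB)
6 disks × 256 GB = 1536 GB; used 1253 GB; unused 283 GB.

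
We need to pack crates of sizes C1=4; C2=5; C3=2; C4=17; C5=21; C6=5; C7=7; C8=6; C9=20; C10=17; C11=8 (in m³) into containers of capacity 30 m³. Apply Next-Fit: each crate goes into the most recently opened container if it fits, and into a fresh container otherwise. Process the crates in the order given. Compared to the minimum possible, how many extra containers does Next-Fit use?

Next-Fit: [4,5,2,17] [21,5] [7,6] [20] [17,8] → 5 containers.
Total size 112 m³; any packing needs at least ⌈112/30⌉ = 4 containers.
An optimal packing achieves that bound: [21,8] [20,7,2] [17,6,5] [17,5,4] → 4 containers.
Excess: 5 − 4 = 1.

1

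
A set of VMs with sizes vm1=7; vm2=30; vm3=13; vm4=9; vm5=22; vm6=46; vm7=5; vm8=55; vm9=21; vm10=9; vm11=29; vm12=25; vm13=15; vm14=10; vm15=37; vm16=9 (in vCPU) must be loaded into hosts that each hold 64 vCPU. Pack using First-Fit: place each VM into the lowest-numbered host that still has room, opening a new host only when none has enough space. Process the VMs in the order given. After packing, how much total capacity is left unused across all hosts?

host 1: place vm1 (7 vCPU), 57 vCPU left
host 1: place vm2 (30 vCPU), 27 vCPU left
host 1: place vm3 (13 vCPU), 14 vCPU left
host 1: place vm4 (9 vCPU), 5 vCPU left
host 2: place vm5 (22 vCPU), 42 vCPU left
host 3: place vm6 (46 vCPU), 18 vCPU left
host 1: place vm7 (5 vCPU), 0 vCPU left
host 4: place vm8 (55 vCPU), 9 vCPU left
host 2: place vm9 (21 vCPU), 21 vCPU left
host 2: place vm10 (9 vCPU), 12 vCPU left
host 5: place vm11 (29 vCPU), 35 vCPU left
host 5: place vm12 (25 vCPU), 10 vCPU left
host 3: place vm13 (15 vCPU), 3 vCPU left
host 2: place vm14 (10 vCPU), 2 vCPU left
host 6: place vm15 (37 vCPU), 27 vCPU left
host 4: place vm16 (9 vCPU), 0 vCPU left
6 hosts × 64 vCPU = 384 vCPU; used 342 vCPU; unused 42 vCPU.

42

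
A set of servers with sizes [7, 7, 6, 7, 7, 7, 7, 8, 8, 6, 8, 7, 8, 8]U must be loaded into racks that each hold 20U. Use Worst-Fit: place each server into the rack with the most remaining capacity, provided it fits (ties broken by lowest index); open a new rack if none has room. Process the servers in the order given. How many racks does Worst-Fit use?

6

7U → rack 1 (remaining 13U)
7U → rack 1 (remaining 6U)
6U → rack 1 (remaining 0U)
7U → rack 2 (remaining 13U)
7U → rack 2 (remaining 6U)
7U → rack 3 (remaining 13U)
7U → rack 3 (remaining 6U)
8U → rack 4 (remaining 12U)
8U → rack 4 (remaining 4U)
6U → rack 2 (remaining 0U)
8U → rack 5 (remaining 12U)
7U → rack 5 (remaining 5U)
8U → rack 6 (remaining 12U)
8U → rack 6 (remaining 4U)
Final racks: [7,7,6] [7,7,6] [7,7] [8,8] [8,7] [8,8].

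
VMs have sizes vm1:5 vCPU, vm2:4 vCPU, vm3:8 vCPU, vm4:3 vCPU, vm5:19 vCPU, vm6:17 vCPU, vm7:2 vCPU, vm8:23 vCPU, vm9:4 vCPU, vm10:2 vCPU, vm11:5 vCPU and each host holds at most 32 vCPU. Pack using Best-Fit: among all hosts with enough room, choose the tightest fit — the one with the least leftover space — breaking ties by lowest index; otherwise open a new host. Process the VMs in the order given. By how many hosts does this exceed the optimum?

Best-Fit: [5,4,8,3,2,5] [19] [17] [23,4,2] → 4 hosts.
Total size 92 vCPU; any packing needs at least ⌈92/32⌉ = 3 hosts.
An optimal packing achieves that bound: [23,8] [19,5,5,3] [17,4,4,2,2] → 3 hosts.
Excess: 4 − 3 = 1.

1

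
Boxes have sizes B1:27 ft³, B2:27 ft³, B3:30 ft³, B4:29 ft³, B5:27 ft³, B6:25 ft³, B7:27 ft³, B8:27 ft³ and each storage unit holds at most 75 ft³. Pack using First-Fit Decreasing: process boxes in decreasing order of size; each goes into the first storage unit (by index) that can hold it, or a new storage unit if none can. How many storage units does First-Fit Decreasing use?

4

Sorted descending: 30, 29, 27, 27, 27, 27, 27, 25.
Put 30 ft³ in storage unit 1; 45 ft³ remain.
Put 29 ft³ in storage unit 1; 16 ft³ remain.
Put 27 ft³ in storage unit 2; 48 ft³ remain.
Put 27 ft³ in storage unit 2; 21 ft³ remain.
Put 27 ft³ in storage unit 3; 48 ft³ remain.
Put 27 ft³ in storage unit 3; 21 ft³ remain.
Put 27 ft³ in storage unit 4; 48 ft³ remain.
Put 25 ft³ in storage unit 4; 23 ft³ remain.
Final storage units: [30,29] [27,27] [27,27] [27,25].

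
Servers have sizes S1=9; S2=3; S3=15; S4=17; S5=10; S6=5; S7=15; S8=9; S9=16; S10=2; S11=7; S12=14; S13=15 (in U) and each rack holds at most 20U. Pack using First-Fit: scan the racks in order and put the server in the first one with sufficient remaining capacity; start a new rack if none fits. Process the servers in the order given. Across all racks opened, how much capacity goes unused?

S1 (9U) → rack 1 (remaining 11U)
S2 (3U) → rack 1 (remaining 8U)
S3 (15U) → rack 2 (remaining 5U)
S4 (17U) → rack 3 (remaining 3U)
S5 (10U) → rack 4 (remaining 10U)
S6 (5U) → rack 1 (remaining 3U)
S7 (15U) → rack 5 (remaining 5U)
S8 (9U) → rack 4 (remaining 1U)
S9 (16U) → rack 6 (remaining 4U)
S10 (2U) → rack 1 (remaining 1U)
S11 (7U) → rack 7 (remaining 13U)
S12 (14U) → rack 8 (remaining 6U)
S13 (15U) → rack 9 (remaining 5U)
9 racks × 20U = 180U; used 137U; unused 43U.

43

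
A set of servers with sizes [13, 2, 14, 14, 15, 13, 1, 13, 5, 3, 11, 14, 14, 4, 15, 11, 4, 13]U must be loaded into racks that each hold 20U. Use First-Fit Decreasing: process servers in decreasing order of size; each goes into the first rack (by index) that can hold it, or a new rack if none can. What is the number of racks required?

12

Sorted descending: 15, 15, 14, 14, 14, 14, 13, 13, 13, 13, 11, 11, 5, 4, 4, 3, 2, 1.
Put 15U in rack 1; 5U remain.
Put 15U in rack 2; 5U remain.
Put 14U in rack 3; 6U remain.
Put 14U in rack 4; 6U remain.
Put 14U in rack 5; 6U remain.
Put 14U in rack 6; 6U remain.
Put 13U in rack 7; 7U remain.
Put 13U in rack 8; 7U remain.
Put 13U in rack 9; 7U remain.
Put 13U in rack 10; 7U remain.
Put 11U in rack 11; 9U remain.
Put 11U in rack 12; 9U remain.
Put 5U in rack 1; 0U remain.
Put 4U in rack 2; 1U remain.
Put 4U in rack 3; 2U remain.
Put 3U in rack 4; 3U remain.
Put 2U in rack 3; 0U remain.
Put 1U in rack 2; 0U remain.
Final racks: [15,5] [15,4,1] [14,4,2] [14,3] [14] [14] [13] [13] [13] [13] [11] [11].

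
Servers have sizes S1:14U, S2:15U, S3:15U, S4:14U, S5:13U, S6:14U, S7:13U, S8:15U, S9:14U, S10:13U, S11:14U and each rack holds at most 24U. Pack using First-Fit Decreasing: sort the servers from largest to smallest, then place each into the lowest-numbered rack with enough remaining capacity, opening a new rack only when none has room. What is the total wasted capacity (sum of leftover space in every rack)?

110

Sorted descending: 15, 15, 15, 14, 14, 14, 14, 14, 13, 13, 13.
rack 1: place 15U, 9U left
rack 2: place 15U, 9U left
rack 3: place 15U, 9U left
rack 4: place 14U, 10U left
rack 5: place 14U, 10U left
rack 6: place 14U, 10U left
rack 7: place 14U, 10U left
rack 8: place 14U, 10U left
rack 9: place 13U, 11U left
rack 10: place 13U, 11U left
rack 11: place 13U, 11U left
11 racks × 24U = 264U; used 154U; unused 110U.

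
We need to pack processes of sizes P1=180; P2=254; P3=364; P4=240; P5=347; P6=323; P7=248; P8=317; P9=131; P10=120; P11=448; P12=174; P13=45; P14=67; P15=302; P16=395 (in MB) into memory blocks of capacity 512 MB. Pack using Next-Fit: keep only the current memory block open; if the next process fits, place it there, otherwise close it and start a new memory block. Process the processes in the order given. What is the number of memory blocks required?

12

Put P1 (180 MB) in memory block 1; 332 MB remain.
Put P2 (254 MB) in memory block 1; 78 MB remain.
Put P3 (364 MB) in memory block 2; 148 MB remain.
Put P4 (240 MB) in memory block 3; 272 MB remain.
Put P5 (347 MB) in memory block 4; 165 MB remain.
Put P6 (323 MB) in memory block 5; 189 MB remain.
Put P7 (248 MB) in memory block 6; 264 MB remain.
Put P8 (317 MB) in memory block 7; 195 MB remain.
Put P9 (131 MB) in memory block 7; 64 MB remain.
Put P10 (120 MB) in memory block 8; 392 MB remain.
Put P11 (448 MB) in memory block 9; 64 MB remain.
Put P12 (174 MB) in memory block 10; 338 MB remain.
Put P13 (45 MB) in memory block 10; 293 MB remain.
Put P14 (67 MB) in memory block 10; 226 MB remain.
Put P15 (302 MB) in memory block 11; 210 MB remain.
Put P16 (395 MB) in memory block 12; 117 MB remain.
Final memory blocks: [180,254] [364] [240] [347] [323] [248] [317,131] [120] [448] [174,45,67] [302] [395].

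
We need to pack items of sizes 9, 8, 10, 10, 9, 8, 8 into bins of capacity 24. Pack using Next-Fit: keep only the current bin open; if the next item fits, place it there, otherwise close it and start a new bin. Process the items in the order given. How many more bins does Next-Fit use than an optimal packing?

Next-Fit: [9,8] [10,10] [9,8] [8] → 4 bins.
Total size 62; any packing needs at least ⌈62/24⌉ = 3 bins.
An optimal packing achieves that bound: [10,10] [9,9] [8,8,8] → 3 bins.
Excess: 4 − 3 = 1.

1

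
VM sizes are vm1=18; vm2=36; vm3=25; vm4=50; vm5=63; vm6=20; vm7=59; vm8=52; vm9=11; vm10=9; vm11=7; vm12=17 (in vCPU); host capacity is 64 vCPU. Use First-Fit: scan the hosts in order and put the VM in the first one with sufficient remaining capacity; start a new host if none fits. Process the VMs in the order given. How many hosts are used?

host 1: place vm1 (18 vCPU), 46 vCPU left
host 1: place vm2 (36 vCPU), 10 vCPU left
host 2: place vm3 (25 vCPU), 39 vCPU left
host 3: place vm4 (50 vCPU), 14 vCPU left
host 4: place vm5 (63 vCPU), 1 vCPU left
host 2: place vm6 (20 vCPU), 19 vCPU left
host 5: place vm7 (59 vCPU), 5 vCPU left
host 6: place vm8 (52 vCPU), 12 vCPU left
host 2: place vm9 (11 vCPU), 8 vCPU left
host 1: place vm10 (9 vCPU), 1 vCPU left
host 2: place vm11 (7 vCPU), 1 vCPU left
host 7: place vm12 (17 vCPU), 47 vCPU left
Final hosts: [18,36,9] [25,20,11,7] [50] [63] [59] [52] [17].

7 hosts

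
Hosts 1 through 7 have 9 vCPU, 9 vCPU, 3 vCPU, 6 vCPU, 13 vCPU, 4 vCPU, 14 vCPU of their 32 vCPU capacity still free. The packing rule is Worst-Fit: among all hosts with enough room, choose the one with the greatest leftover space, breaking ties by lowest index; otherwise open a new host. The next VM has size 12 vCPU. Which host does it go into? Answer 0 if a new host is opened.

7

Hosts with room: host 5 (13 vCPU), host 7 (14 vCPU).
Most room is host 7 with 14 vCPU free.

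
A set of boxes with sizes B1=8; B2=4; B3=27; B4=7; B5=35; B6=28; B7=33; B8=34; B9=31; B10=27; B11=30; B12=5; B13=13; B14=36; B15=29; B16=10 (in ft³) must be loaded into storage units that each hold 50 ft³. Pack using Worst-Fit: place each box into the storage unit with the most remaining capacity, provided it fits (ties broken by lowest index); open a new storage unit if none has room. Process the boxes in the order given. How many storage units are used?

Put B1 (8 ft³) in storage unit 1; 42 ft³ remain.
Put B2 (4 ft³) in storage unit 1; 38 ft³ remain.
Put B3 (27 ft³) in storage unit 1; 11 ft³ remain.
Put B4 (7 ft³) in storage unit 1; 4 ft³ remain.
Put B5 (35 ft³) in storage unit 2; 15 ft³ remain.
Put B6 (28 ft³) in storage unit 3; 22 ft³ remain.
Put B7 (33 ft³) in storage unit 4; 17 ft³ remain.
Put B8 (34 ft³) in storage unit 5; 16 ft³ remain.
Put B9 (31 ft³) in storage unit 6; 19 ft³ remain.
Put B10 (27 ft³) in storage unit 7; 23 ft³ remain.
Put B11 (30 ft³) in storage unit 8; 20 ft³ remain.
Put B12 (5 ft³) in storage unit 7; 18 ft³ remain.
Put B13 (13 ft³) in storage unit 3; 9 ft³ remain.
Put B14 (36 ft³) in storage unit 9; 14 ft³ remain.
Put B15 (29 ft³) in storage unit 10; 21 ft³ remain.
Put B16 (10 ft³) in storage unit 10; 11 ft³ remain.
Final storage units: [8,4,27,7] [35] [28,13] [33] [34] [31] [27,5] [30] [36] [29,10].

10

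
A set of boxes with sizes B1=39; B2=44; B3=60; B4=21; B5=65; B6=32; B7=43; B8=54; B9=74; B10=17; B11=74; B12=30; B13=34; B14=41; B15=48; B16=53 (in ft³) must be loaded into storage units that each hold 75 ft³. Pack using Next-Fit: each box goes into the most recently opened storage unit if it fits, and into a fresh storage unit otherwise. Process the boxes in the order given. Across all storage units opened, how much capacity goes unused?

Put B1 (39 ft³) in storage unit 1; 36 ft³ remain.
Put B2 (44 ft³) in storage unit 2; 31 ft³ remain.
Put B3 (60 ft³) in storage unit 3; 15 ft³ remain.
Put B4 (21 ft³) in storage unit 4; 54 ft³ remain.
Put B5 (65 ft³) in storage unit 5; 10 ft³ remain.
Put B6 (32 ft³) in storage unit 6; 43 ft³ remain.
Put B7 (43 ft³) in storage unit 6; 0 ft³ remain.
Put B8 (54 ft³) in storage unit 7; 21 ft³ remain.
Put B9 (74 ft³) in storage unit 8; 1 ft³ remain.
Put B10 (17 ft³) in storage unit 9; 58 ft³ remain.
Put B11 (74 ft³) in storage unit 10; 1 ft³ remain.
Put B12 (30 ft³) in storage unit 11; 45 ft³ remain.
Put B13 (34 ft³) in storage unit 11; 11 ft³ remain.
Put B14 (41 ft³) in storage unit 12; 34 ft³ remain.
Put B15 (48 ft³) in storage unit 13; 27 ft³ remain.
Put B16 (53 ft³) in storage unit 14; 22 ft³ remain.
14 storage units × 75 ft³ = 1050 ft³; used 729 ft³; unused 321 ft³.

321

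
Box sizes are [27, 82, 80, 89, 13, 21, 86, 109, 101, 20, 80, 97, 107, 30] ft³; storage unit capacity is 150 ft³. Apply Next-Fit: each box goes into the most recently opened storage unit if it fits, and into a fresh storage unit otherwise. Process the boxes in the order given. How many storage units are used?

storage unit 1: place 27 ft³, 123 ft³ left
storage unit 1: place 82 ft³, 41 ft³ left
storage unit 2: place 80 ft³, 70 ft³ left
storage unit 3: place 89 ft³, 61 ft³ left
storage unit 3: place 13 ft³, 48 ft³ left
storage unit 3: place 21 ft³, 27 ft³ left
storage unit 4: place 86 ft³, 64 ft³ left
storage unit 5: place 109 ft³, 41 ft³ left
storage unit 6: place 101 ft³, 49 ft³ left
storage unit 6: place 20 ft³, 29 ft³ left
storage unit 7: place 80 ft³, 70 ft³ left
storage unit 8: place 97 ft³, 53 ft³ left
storage unit 9: place 107 ft³, 43 ft³ left
storage unit 9: place 30 ft³, 13 ft³ left

9 storage units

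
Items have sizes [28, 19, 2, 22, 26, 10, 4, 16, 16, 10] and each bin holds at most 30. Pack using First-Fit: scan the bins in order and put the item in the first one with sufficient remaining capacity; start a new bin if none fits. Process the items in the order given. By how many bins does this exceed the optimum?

0

First-Fit: [28,2] [19,10] [22,4] [26] [16,10] [16] → 6 bins.
Total size 153; any packing needs at least ⌈153/30⌉ = 6 bins.
So 6 is already optimal.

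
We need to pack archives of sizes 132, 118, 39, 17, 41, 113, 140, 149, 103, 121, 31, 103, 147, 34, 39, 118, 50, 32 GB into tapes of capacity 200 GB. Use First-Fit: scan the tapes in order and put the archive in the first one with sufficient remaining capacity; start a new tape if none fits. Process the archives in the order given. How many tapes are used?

Put 132 GB in tape 1; 68 GB remain.
Put 118 GB in tape 2; 82 GB remain.
Put 39 GB in tape 1; 29 GB remain.
Put 17 GB in tape 1; 12 GB remain.
Put 41 GB in tape 2; 41 GB remain.
Put 113 GB in tape 3; 87 GB remain.
Put 140 GB in tape 4; 60 GB remain.
Put 149 GB in tape 5; 51 GB remain.
Put 103 GB in tape 6; 97 GB remain.
Put 121 GB in tape 7; 79 GB remain.
Put 31 GB in tape 2; 10 GB remain.
Put 103 GB in tape 8; 97 GB remain.
Put 147 GB in tape 9; 53 GB remain.
Put 34 GB in tape 3; 53 GB remain.
Put 39 GB in tape 3; 14 GB remain.
Put 118 GB in tape 10; 82 GB remain.
Put 50 GB in tape 4; 10 GB remain.
Put 32 GB in tape 5; 19 GB remain.

10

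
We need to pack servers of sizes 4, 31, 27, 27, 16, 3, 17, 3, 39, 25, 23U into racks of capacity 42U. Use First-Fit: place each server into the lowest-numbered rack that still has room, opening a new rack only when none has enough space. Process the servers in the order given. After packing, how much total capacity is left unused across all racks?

79

4U → rack 1 (remaining 38U)
31U → rack 1 (remaining 7U)
27U → rack 2 (remaining 15U)
27U → rack 3 (remaining 15U)
16U → rack 4 (remaining 26U)
3U → rack 1 (remaining 4U)
17U → rack 4 (remaining 9U)
3U → rack 1 (remaining 1U)
39U → rack 5 (remaining 3U)
25U → rack 6 (remaining 17U)
23U → rack 7 (remaining 19U)
7 racks × 42U = 294U; used 215U; unused 79U.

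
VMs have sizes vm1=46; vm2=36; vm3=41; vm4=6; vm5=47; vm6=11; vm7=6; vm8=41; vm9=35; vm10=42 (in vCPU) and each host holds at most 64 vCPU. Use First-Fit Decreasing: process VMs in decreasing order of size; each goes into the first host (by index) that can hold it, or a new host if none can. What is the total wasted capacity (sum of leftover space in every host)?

Sorted descending: 47, 46, 42, 41, 41, 36, 35, 11, 6, 6.
47 vCPU → host 1 (remaining 17 vCPU)
46 vCPU → host 2 (remaining 18 vCPU)
42 vCPU → host 3 (remaining 22 vCPU)
41 vCPU → host 4 (remaining 23 vCPU)
41 vCPU → host 5 (remaining 23 vCPU)
36 vCPU → host 6 (remaining 28 vCPU)
35 vCPU → host 7 (remaining 29 vCPU)
11 vCPU → host 1 (remaining 6 vCPU)
6 vCPU → host 1 (remaining 0 vCPU)
6 vCPU → host 2 (remaining 12 vCPU)
7 hosts × 64 vCPU = 448 vCPU; used 311 vCPU; unused 137 vCPU.

137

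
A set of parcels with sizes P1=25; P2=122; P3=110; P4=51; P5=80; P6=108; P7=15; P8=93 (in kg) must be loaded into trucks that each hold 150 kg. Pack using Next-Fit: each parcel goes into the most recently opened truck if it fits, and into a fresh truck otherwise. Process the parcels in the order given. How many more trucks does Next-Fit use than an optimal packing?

Next-Fit: [25,122] [110] [51,80] [108,15] [93] → 5 trucks.
Total size 604 kg; any packing needs at least ⌈604/150⌉ = 5 trucks.
So 5 is already optimal.

0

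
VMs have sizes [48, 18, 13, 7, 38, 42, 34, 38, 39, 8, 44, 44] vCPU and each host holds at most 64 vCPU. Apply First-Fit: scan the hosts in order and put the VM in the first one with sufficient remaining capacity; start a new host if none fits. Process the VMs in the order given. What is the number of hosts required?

48 vCPU → host 1 (remaining 16 vCPU)
18 vCPU → host 2 (remaining 46 vCPU)
13 vCPU → host 1 (remaining 3 vCPU)
7 vCPU → host 2 (remaining 39 vCPU)
38 vCPU → host 2 (remaining 1 vCPU)
42 vCPU → host 3 (remaining 22 vCPU)
34 vCPU → host 4 (remaining 30 vCPU)
38 vCPU → host 5 (remaining 26 vCPU)
39 vCPU → host 6 (remaining 25 vCPU)
8 vCPU → host 3 (remaining 14 vCPU)
44 vCPU → host 7 (remaining 20 vCPU)
44 vCPU → host 8 (remaining 20 vCPU)
Final hosts: [48,13] [18,7,38] [42,8] [34] [38] [39] [44] [44].

8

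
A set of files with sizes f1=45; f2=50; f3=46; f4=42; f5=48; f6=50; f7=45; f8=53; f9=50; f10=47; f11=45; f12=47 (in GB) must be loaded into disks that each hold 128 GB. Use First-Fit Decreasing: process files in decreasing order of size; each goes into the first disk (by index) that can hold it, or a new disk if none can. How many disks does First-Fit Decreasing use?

Sorted descending: 53, 50, 50, 50, 48, 47, 47, 46, 45, 45, 45, 42.
53 GB → disk 1 (remaining 75 GB)
50 GB → disk 1 (remaining 25 GB)
50 GB → disk 2 (remaining 78 GB)
50 GB → disk 2 (remaining 28 GB)
48 GB → disk 3 (remaining 80 GB)
47 GB → disk 3 (remaining 33 GB)
47 GB → disk 4 (remaining 81 GB)
46 GB → disk 4 (remaining 35 GB)
45 GB → disk 5 (remaining 83 GB)
45 GB → disk 5 (remaining 38 GB)
45 GB → disk 6 (remaining 83 GB)
42 GB → disk 6 (remaining 41 GB)
Final disks: [53,50] [50,50] [48,47] [47,46] [45,45] [45,42].

6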